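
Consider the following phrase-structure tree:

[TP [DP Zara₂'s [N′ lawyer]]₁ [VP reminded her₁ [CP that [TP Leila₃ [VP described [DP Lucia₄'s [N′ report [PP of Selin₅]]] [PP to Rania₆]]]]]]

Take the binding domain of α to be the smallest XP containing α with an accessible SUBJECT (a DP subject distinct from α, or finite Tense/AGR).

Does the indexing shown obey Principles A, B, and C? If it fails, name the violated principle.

Principle B

The two coindexed NPs are *[Zara₂'s lawyer]₁* and *her₁*.
*her₁* is a pronoun. Its binding domain is the matrix TP, whose subject is [Zara₂'s lawyer]₁.
*[Zara₂'s lawyer]₁* c-commands it within that domain and carries the same index.
The pronoun is locally bound → Principle B violation.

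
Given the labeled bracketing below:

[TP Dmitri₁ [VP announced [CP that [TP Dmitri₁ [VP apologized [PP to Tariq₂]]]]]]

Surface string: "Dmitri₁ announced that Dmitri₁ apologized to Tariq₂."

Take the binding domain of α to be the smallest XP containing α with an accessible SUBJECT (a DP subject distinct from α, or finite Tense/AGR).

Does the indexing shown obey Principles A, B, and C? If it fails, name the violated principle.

The two coindexed NPs are *Dmitri₁* (the higher occurrence) and *Dmitri₁* (the lower occurrence).
*Dmitri₁* (the lower occurrence) is an R-expression. Principle C requires it to be free everywhere.
*Dmitri₁* (the higher occurrence) c-commands it and carries the same index.
The R-expression is bound → Principle C violation.

Principle C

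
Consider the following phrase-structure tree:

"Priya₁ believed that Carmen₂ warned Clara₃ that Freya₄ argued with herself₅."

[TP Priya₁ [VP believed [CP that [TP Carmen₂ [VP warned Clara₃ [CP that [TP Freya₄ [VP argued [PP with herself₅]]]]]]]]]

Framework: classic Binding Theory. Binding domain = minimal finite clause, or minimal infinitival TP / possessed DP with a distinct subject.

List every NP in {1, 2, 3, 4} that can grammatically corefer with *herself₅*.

*herself* is an anaphor, so Principle A applies: it must be bound in its binding domain.
Binding domain of *herself₅*: the embedded TP, whose subject is Freya₄.
*Priya₁* c-commands the anaphor but is outside its binding domain → cannot satisfy Principle A.
*Carmen₂* c-commands the anaphor but is outside its binding domain → cannot satisfy Principle A.
*Clara₃* c-commands the anaphor but is outside its binding domain → cannot satisfy Principle A.
*Freya₄* c-commands the anaphor within its binding domain → licit binder.

{4}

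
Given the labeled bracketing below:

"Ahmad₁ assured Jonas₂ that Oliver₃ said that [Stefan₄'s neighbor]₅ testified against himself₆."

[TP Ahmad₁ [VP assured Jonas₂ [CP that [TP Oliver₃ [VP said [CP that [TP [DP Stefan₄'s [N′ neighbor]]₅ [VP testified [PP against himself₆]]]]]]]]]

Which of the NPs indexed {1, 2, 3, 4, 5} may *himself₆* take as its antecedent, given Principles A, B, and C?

{5}

*himself* is an anaphor, so Principle A applies: it must be bound in its binding domain.
Binding domain of *himself₆*: the embedded TP, whose subject is [Stefan₄'s neighbor]₅.
*Ahmad₁* c-commands the anaphor but is outside its binding domain → cannot satisfy Principle A.
*Jonas₂* c-commands the anaphor but is outside its binding domain → cannot satisfy Principle A.
*Oliver₃* c-commands the anaphor but is outside its binding domain → cannot satisfy Principle A.
*Stefan₄* does not c-command the anaphor → cannot bind it.
*[Stefan₄'s neighbor]₅* c-commands the anaphor within its binding domain → licit binder.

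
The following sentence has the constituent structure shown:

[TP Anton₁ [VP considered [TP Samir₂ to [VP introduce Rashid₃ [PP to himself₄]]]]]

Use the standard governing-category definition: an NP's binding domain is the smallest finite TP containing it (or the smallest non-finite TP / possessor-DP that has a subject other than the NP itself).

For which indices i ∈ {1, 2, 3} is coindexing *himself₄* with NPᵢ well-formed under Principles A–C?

{2, 3}

*himself* is an anaphor, so Principle A applies: it must be bound in its binding domain.
Binding domain of *himself₄*: the embedded TP, whose subject is Samir₂.
*Anton₁* c-commands the anaphor but is outside its binding domain → cannot satisfy Principle A.
*Samir₂* c-commands the anaphor within its binding domain → licit binder.
*Rashid₃* c-commands the anaphor within its binding domain → licit binder.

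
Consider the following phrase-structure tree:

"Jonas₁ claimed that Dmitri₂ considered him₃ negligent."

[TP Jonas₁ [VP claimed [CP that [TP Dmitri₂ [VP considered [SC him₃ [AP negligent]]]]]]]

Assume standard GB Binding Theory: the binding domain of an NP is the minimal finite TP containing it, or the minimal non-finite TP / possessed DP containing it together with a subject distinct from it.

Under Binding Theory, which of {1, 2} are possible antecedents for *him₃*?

{1}

*him* is a pronoun, so Principle B applies: it must be free in its binding domain.
Binding domain of *him₃*: the embedded TP, whose subject is Dmitri₂.
*Jonas₁* c-commands the pronoun but from outside its binding domain, and is not c-commanded by it → coindexation permitted.
*Dmitri₂* c-commands the pronoun within its binding domain → coindexation would violate Principle B.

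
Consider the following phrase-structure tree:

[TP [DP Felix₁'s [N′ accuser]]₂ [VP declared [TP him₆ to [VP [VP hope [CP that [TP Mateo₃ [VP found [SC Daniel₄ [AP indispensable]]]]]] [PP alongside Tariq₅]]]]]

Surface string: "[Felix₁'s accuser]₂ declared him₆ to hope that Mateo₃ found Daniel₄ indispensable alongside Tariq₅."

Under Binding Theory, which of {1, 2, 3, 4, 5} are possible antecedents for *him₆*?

*him* is a pronoun, so Principle B applies: it must be free in its binding domain.
Binding domain of *him₆*: the matrix TP, whose subject is [Felix₁'s accuser]₂.
*Felix₁* and the pronoun do not c-command one another → neither Principle B nor Principle C is at stake; coindexation permitted.
*[Felix₁'s accuser]₂* c-commands the pronoun within its binding domain → coindexation would violate Principle B.
*Mateo₃*: the pronoun c-commands this R-expression → coindexation would violate Principle C on *Mateo₃*.
*Daniel₄*: the pronoun c-commands this R-expression → coindexation would violate Principle C on *Daniel₄*.
*Tariq₅*: the pronoun c-commands this R-expression → coindexation would violate Principle C on *Tariq₅*.

{1}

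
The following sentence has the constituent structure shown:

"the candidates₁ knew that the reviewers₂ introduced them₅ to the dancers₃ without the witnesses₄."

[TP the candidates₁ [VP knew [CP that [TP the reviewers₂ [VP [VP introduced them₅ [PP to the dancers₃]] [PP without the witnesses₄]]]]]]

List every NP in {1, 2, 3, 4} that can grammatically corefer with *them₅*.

*them* is a pronoun, so Principle B applies: it must be free in its binding domain.
Binding domain of *them₅*: the embedded TP, whose subject is the reviewers₂.
*the candidates₁* c-commands the pronoun but from outside its binding domain, and is not c-commanded by it → coindexation permitted.
*the reviewers₂* c-commands the pronoun within its binding domain → coindexation would violate Principle B.
*the dancers₃*: the pronoun c-commands this R-expression → coindexation would violate Principle C on *the dancers₃*.
*the witnesses₄* and the pronoun do not c-command one another → neither Principle B nor Principle C is at stake; coindexation permitted.

{1, 4}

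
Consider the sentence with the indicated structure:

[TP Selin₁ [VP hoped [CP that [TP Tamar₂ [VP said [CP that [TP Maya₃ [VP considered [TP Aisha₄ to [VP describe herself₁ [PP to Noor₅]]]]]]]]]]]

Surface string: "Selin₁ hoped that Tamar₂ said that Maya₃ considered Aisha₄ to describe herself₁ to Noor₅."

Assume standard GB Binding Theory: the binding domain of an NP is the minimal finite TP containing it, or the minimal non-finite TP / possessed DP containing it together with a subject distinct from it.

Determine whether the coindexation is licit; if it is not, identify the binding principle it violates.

The two coindexed NPs are *Selin₁* and *herself₁*.
*herself₁* is an anaphor. Principle A requires it to be bound within its binding domain — the embedded TP, whose subject is Aisha₄.
Within that domain it is c-commanded by *Aisha₄*, which does not share its index.
*Selin₁* does c-command the anaphor, but from outside its binding domain.
The anaphor is unbound in its domain → Principle A violation.

Principle A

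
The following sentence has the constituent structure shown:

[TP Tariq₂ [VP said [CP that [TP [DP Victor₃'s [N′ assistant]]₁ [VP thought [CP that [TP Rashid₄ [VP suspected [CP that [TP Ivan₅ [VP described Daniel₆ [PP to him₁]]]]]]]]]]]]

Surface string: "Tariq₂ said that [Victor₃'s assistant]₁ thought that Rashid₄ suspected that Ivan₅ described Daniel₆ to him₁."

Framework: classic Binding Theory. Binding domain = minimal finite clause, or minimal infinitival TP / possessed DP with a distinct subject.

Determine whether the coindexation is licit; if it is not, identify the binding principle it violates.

grammatical

The two coindexed NPs are *[Victor₃'s assistant]₁* and *him₁*.
*him₁* is a pronoun; its binding domain is the embedded TP, whose subject is Ivan₅. Within that domain it is c-commanded only by *Ivan₅*, *Daniel₆*, which carry a different index — the pronoun is free locally, so Principle B holds.
*[Victor₃'s assistant]₁* is an R-expression; *him₁* does not c-command it, and no other NP shares its index, so Principle C is satisfied.
All principles are respected.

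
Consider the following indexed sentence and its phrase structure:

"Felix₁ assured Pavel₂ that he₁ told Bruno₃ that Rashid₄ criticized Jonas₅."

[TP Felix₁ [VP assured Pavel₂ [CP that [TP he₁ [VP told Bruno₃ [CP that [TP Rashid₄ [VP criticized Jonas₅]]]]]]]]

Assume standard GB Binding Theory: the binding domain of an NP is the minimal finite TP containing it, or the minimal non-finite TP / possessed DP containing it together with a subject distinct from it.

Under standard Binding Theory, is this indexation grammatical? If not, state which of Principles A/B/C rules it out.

grammatical

The two coindexed NPs are *Felix₁* and *he₁*.
*he₁* is a pronoun; nothing c-commands it within its binding domain (the embedded TP.), so Principle B holds trivially.
*Felix₁* is an R-expression; *he₁* does not c-command it, and no other NP shares its index, so Principle C is satisfied.
All principles are respected.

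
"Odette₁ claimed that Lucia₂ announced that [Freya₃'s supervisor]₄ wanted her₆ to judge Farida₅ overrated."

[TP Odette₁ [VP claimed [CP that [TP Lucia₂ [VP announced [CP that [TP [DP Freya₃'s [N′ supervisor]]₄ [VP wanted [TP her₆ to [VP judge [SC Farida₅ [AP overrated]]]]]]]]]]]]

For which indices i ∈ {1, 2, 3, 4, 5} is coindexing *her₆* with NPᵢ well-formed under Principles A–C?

{1, 2, 3}

*her* is a pronoun, so Principle B applies: it must be free in its binding domain.
Binding domain of *her₆*: the embedded TP, whose subject is [Freya₃'s supervisor]₄.
*Odette₁* c-commands the pronoun but from outside its binding domain, and is not c-commanded by it → coindexation permitted.
*Lucia₂* c-commands the pronoun but from outside its binding domain, and is not c-commanded by it → coindexation permitted.
*Freya₃* and the pronoun do not c-command one another → neither Principle B nor Principle C is at stake; coindexation permitted.
*[Freya₃'s supervisor]₄* c-commands the pronoun within its binding domain → coindexation would violate Principle B.
*Farida₅*: the pronoun c-commands this R-expression → coindexation would violate Principle C on *Farida₅*.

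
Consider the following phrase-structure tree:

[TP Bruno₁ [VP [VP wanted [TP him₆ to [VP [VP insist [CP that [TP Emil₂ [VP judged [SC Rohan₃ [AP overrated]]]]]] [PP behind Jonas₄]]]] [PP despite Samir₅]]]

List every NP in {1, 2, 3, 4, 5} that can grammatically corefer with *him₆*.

{5}

*him* is a pronoun, so Principle B applies: it must be free in its binding domain.
Binding domain of *him₆*: the matrix TP, whose subject is Bruno₁.
*Bruno₁* c-commands the pronoun within its binding domain → coindexation would violate Principle B.
*Emil₂*: the pronoun c-commands this R-expression → coindexation would violate Principle C on *Emil₂*.
*Rohan₃*: the pronoun c-commands this R-expression → coindexation would violate Principle C on *Rohan₃*.
*Jonas₄*: the pronoun c-commands this R-expression → coindexation would violate Principle C on *Jonas₄*.
*Samir₅* and the pronoun do not c-command one another → neither Principle B nor Principle C is at stake; coindexation permitted.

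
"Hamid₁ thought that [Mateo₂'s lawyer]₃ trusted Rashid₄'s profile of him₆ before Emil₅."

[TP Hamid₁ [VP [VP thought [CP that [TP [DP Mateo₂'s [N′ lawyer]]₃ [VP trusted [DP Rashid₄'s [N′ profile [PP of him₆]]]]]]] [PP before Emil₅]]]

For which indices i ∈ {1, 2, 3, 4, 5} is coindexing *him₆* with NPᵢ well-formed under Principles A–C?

*him* is a pronoun, so Principle B applies: it must be free in its binding domain.
Binding domain of *him₆*: the possessed DP, whose subject is Rashid₄.
*Hamid₁* c-commands the pronoun but from outside its binding domain, and is not c-commanded by it → coindexation permitted.
*Mateo₂* and the pronoun do not c-command one another → neither Principle B nor Principle C is at stake; coindexation permitted.
*[Mateo₂'s lawyer]₃* c-commands the pronoun but from outside its binding domain, and is not c-commanded by it → coindexation permitted.
*Rashid₄* c-commands the pronoun within its binding domain → coindexation would violate Principle B.
*Emil₅* and the pronoun do not c-command one another → neither Principle B nor Principle C is at stake; coindexation permitted.

{1, 2, 3, 5}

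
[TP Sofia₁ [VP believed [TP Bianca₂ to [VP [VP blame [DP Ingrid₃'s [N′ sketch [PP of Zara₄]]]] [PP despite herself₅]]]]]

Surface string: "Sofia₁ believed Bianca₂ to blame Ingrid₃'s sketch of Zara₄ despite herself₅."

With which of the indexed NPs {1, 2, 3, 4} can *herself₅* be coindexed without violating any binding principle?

*herself* is an anaphor, so Principle A applies: it must be bound in its binding domain.
Binding domain of *herself₅*: the embedded TP, whose subject is Bianca₂.
*Sofia₁* c-commands the anaphor but is outside its binding domain → cannot satisfy Principle A.
*Bianca₂* c-commands the anaphor within its binding domain → licit binder.
*Ingrid₃* does not c-command the anaphor → cannot bind it.
*Zara₄* does not c-command the anaphor → cannot bind it.

{2}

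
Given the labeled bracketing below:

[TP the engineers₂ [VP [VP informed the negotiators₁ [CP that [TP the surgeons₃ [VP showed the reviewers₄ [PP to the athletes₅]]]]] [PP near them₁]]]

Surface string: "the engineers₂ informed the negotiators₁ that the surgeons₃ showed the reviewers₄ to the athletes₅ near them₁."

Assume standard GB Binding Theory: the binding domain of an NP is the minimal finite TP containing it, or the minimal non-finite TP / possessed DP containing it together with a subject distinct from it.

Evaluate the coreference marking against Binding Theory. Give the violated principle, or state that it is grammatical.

The two coindexed NPs are *the negotiators₁* and *them₁*.
*them₁* is a pronoun; its binding domain is the matrix TP, whose subject is the engineers₂. Within that domain it is c-commanded only by *the engineers₂*, which carries a different index — the pronoun is free locally, so Principle B holds.
*the negotiators₁* is an R-expression; *them₁* does not c-command it, and no other NP shares its index, so Principle C is satisfied.
All principles are respected.

grammatical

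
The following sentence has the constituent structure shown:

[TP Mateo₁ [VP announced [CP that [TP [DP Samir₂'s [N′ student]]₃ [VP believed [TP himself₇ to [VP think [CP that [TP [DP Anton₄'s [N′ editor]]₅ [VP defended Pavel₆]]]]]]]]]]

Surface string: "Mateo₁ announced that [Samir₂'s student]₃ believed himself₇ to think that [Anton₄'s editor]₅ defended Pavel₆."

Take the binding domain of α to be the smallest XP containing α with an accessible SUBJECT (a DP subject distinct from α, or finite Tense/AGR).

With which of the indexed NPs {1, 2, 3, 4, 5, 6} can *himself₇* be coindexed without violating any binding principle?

*himself* is an anaphor, so Principle A applies: it must be bound in its binding domain.
Binding domain of *himself₇*: the embedded TP, whose subject is [Samir₂'s student]₃.
*Mateo₁* c-commands the anaphor but is outside its binding domain → cannot satisfy Principle A.
*Samir₂* does not c-command the anaphor → cannot bind it.
*[Samir₂'s student]₃* c-commands the anaphor within its binding domain → licit binder.
*Anton₄* does not c-command the anaphor → cannot bind it.
*[Anton₄'s editor]₅* does not c-command the anaphor → cannot bind it.
*Pavel₆* does not c-command the anaphor → cannot bind it.

{3}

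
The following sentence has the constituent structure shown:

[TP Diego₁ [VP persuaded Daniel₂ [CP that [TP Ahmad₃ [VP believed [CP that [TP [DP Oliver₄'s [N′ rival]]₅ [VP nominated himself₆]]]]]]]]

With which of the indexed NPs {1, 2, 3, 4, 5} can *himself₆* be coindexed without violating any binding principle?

*himself* is an anaphor, so Principle A applies: it must be bound in its binding domain.
Binding domain of *himself₆*: the embedded TP, whose subject is [Oliver₄'s rival]₅.
*Diego₁* c-commands the anaphor but is outside its binding domain → cannot satisfy Principle A.
*Daniel₂* c-commands the anaphor but is outside its binding domain → cannot satisfy Principle A.
*Ahmad₃* c-commands the anaphor but is outside its binding domain → cannot satisfy Principle A.
*Oliver₄* does not c-command the anaphor → cannot bind it.
*[Oliver₄'s rival]₅* c-commands the anaphor within its binding domain → licit binder.

{5}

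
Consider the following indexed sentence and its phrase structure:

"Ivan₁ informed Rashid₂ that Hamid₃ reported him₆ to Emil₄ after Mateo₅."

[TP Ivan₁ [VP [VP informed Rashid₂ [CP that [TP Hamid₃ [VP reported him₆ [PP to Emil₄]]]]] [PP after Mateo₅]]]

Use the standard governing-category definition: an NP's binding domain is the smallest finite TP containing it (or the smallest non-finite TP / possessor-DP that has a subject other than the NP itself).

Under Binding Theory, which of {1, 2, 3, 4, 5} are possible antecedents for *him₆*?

*him* is a pronoun, so Principle B applies: it must be free in its binding domain.
Binding domain of *him₆*: the embedded TP, whose subject is Hamid₃.
*Ivan₁* c-commands the pronoun but from outside its binding domain, and is not c-commanded by it → coindexation permitted.
*Rashid₂* c-commands the pronoun but from outside its binding domain, and is not c-commanded by it → coindexation permitted.
*Hamid₃* c-commands the pronoun within its binding domain → coindexation would violate Principle B.
*Emil₄*: the pronoun c-commands this R-expression → coindexation would violate Principle C on *Emil₄*.
*Mateo₅* and the pronoun do not c-command one another → neither Principle B nor Principle C is at stake; coindexation permitted.

{1, 2, 5}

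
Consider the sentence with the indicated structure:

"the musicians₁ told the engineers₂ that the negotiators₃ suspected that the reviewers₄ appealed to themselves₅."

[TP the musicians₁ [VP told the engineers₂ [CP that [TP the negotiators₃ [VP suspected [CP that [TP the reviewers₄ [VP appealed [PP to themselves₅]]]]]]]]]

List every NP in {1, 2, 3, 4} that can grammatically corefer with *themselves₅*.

{4}

*themselves* is an anaphor, so Principle A applies: it must be bound in its binding domain.
Binding domain of *themselves₅*: the embedded TP, whose subject is the reviewers₄.
*the musicians₁* c-commands the anaphor but is outside its binding domain → cannot satisfy Principle A.
*the engineers₂* c-commands the anaphor but is outside its binding domain → cannot satisfy Principle A.
*the negotiators₃* c-commands the anaphor but is outside its binding domain → cannot satisfy Principle A.
*the reviewers₄* c-commands the anaphor within its binding domain → licit binder.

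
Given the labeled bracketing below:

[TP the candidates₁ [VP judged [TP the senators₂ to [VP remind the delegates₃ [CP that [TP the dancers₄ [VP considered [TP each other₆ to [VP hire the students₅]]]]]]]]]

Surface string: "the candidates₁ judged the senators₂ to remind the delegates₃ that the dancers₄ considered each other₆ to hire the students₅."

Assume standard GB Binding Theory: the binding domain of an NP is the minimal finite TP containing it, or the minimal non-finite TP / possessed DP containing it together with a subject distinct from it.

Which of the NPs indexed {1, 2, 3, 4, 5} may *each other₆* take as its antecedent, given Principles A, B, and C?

*each other* is an anaphor, so Principle A applies: it must be bound in its binding domain.
Binding domain of *each other₆*: the embedded TP, whose subject is the dancers₄.
*the candidates₁* c-commands the anaphor but is outside its binding domain → cannot satisfy Principle A.
*the senators₂* c-commands the anaphor but is outside its binding domain → cannot satisfy Principle A.
*the delegates₃* c-commands the anaphor but is outside its binding domain → cannot satisfy Principle A.
*the dancers₄* c-commands the anaphor within its binding domain → licit binder.
*the students₅* does not c-command the anaphor → cannot bind it.

{4}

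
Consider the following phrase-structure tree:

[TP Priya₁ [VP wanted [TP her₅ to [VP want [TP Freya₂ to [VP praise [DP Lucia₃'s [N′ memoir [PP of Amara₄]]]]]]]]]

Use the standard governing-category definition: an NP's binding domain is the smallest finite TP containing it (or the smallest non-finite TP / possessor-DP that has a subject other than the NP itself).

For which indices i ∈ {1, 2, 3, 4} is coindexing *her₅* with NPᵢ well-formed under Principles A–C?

*her* is a pronoun, so Principle B applies: it must be free in its binding domain.
Binding domain of *her₅*: the matrix TP, whose subject is Priya₁.
*Priya₁* c-commands the pronoun within its binding domain → coindexation would violate Principle B.
*Freya₂*: the pronoun c-commands this R-expression → coindexation would violate Principle C on *Freya₂*.
*Lucia₃*: the pronoun c-commands this R-expression → coindexation would violate Principle C on *Lucia₃*.
*Amara₄*: the pronoun c-commands this R-expression → coindexation would violate Principle C on *Amara₄*.

none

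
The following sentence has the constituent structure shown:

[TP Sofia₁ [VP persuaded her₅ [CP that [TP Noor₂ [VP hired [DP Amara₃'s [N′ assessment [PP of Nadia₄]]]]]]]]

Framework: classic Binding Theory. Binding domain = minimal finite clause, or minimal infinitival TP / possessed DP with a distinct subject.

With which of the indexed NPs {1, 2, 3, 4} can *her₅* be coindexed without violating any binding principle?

none

*her* is a pronoun, so Principle B applies: it must be free in its binding domain.
Binding domain of *her₅*: the matrix TP, whose subject is Sofia₁.
*Sofia₁* c-commands the pronoun within its binding domain → coindexation would violate Principle B.
*Noor₂*: the pronoun c-commands this R-expression → coindexation would violate Principle C on *Noor₂*.
*Amara₃*: the pronoun c-commands this R-expression → coindexation would violate Principle C on *Amara₃*.
*Nadia₄*: the pronoun c-commands this R-expression → coindexation would violate Principle C on *Nadia₄*.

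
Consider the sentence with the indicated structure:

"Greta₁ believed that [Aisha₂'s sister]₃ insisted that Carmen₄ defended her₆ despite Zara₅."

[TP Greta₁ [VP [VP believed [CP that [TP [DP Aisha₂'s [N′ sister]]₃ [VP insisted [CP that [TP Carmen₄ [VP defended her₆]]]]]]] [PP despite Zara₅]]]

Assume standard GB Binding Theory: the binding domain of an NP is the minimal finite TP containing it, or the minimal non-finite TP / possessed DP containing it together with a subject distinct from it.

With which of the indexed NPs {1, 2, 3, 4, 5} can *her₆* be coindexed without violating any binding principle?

{1, 2, 3, 5}

*her* is a pronoun, so Principle B applies: it must be free in its binding domain.
Binding domain of *her₆*: the embedded TP, whose subject is Carmen₄.
*Greta₁* c-commands the pronoun but from outside its binding domain, and is not c-commanded by it → coindexation permitted.
*Aisha₂* and the pronoun do not c-command one another → neither Principle B nor Principle C is at stake; coindexation permitted.
*[Aisha₂'s sister]₃* c-commands the pronoun but from outside its binding domain, and is not c-commanded by it → coindexation permitted.
*Carmen₄* c-commands the pronoun within its binding domain → coindexation would violate Principle B.
*Zara₅* and the pronoun do not c-command one another → neither Principle B nor Principle C is at stake; coindexation permitted.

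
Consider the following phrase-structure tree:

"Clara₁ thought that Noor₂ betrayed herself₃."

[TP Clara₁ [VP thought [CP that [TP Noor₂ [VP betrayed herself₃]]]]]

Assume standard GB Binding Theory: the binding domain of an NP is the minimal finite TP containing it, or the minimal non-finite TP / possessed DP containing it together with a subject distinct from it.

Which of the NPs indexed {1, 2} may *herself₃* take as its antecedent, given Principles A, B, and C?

*herself* is an anaphor, so Principle A applies: it must be bound in its binding domain.
Binding domain of *herself₃*: the embedded TP, whose subject is Noor₂.
*Clara₁* c-commands the anaphor but is outside its binding domain → cannot satisfy Principle A.
*Noor₂* c-commands the anaphor within its binding domain → licit binder.

{2}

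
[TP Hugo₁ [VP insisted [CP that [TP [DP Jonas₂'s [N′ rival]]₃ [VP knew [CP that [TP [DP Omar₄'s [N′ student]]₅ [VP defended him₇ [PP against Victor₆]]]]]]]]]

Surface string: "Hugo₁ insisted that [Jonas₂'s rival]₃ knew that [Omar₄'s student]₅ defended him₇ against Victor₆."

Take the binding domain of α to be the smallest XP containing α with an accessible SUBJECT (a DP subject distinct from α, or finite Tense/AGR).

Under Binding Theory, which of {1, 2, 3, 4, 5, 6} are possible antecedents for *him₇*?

*him* is a pronoun, so Principle B applies: it must be free in its binding domain.
Binding domain of *him₇*: the embedded TP, whose subject is [Omar₄'s student]₅.
*Hugo₁* c-commands the pronoun but from outside its binding domain, and is not c-commanded by it → coindexation permitted.
*Jonas₂* and the pronoun do not c-command one another → neither Principle B nor Principle C is at stake; coindexation permitted.
*[Jonas₂'s rival]₃* c-commands the pronoun but from outside its binding domain, and is not c-commanded by it → coindexation permitted.
*Omar₄* and the pronoun do not c-command one another → neither Principle B nor Principle C is at stake; coindexation permitted.
*[Omar₄'s student]₅* c-commands the pronoun within its binding domain → coindexation would violate Principle B.
*Victor₆*: the pronoun c-commands this R-expression → coindexation would violate Principle C on *Victor₆*.

{1, 2, 3, 4}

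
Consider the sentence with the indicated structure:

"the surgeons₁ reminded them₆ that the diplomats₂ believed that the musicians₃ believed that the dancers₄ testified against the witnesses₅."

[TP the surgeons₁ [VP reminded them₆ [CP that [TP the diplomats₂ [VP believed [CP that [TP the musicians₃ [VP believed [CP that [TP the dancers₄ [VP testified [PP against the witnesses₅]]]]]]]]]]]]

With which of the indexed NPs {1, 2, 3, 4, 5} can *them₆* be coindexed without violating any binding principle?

*them* is a pronoun, so Principle B applies: it must be free in its binding domain.
Binding domain of *them₆*: the matrix TP, whose subject is the surgeons₁.
*the surgeons₁* c-commands the pronoun within its binding domain → coindexation would violate Principle B.
*the diplomats₂*: the pronoun c-commands this R-expression → coindexation would violate Principle C on *the diplomats₂*.
*the musicians₃*: the pronoun c-commands this R-expression → coindexation would violate Principle C on *the musicians₃*.
*the dancers₄*: the pronoun c-commands this R-expression → coindexation would violate Principle C on *the dancers₄*.
*the witnesses₅*: the pronoun c-commands this R-expression → coindexation would violate Principle C on *the witnesses₅*.

none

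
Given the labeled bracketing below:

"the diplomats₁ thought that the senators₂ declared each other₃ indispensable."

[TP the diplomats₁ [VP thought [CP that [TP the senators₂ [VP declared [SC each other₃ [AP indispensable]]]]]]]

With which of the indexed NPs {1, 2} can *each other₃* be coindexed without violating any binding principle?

*each other* is an anaphor, so Principle A applies: it must be bound in its binding domain.
Binding domain of *each other₃*: the embedded TP, whose subject is the senators₂.
*the diplomats₁* c-commands the anaphor but is outside its binding domain → cannot satisfy Principle A.
*the senators₂* c-commands the anaphor within its binding domain → licit binder.

{2}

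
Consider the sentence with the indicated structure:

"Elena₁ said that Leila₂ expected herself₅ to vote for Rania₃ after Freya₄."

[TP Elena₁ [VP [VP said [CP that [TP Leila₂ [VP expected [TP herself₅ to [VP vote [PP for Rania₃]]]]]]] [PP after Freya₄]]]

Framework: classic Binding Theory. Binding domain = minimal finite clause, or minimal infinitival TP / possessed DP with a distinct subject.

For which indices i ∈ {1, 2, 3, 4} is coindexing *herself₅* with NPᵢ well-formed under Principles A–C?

*herself* is an anaphor, so Principle A applies: it must be bound in its binding domain.
Binding domain of *herself₅*: the embedded TP, whose subject is Leila₂.
*Elena₁* c-commands the anaphor but is outside its binding domain → cannot satisfy Principle A.
*Leila₂* c-commands the anaphor within its binding domain → licit binder.
*Rania₃* does not c-command the anaphor → cannot bind it.
*Freya₄* does not c-command the anaphor → cannot bind it.

{2}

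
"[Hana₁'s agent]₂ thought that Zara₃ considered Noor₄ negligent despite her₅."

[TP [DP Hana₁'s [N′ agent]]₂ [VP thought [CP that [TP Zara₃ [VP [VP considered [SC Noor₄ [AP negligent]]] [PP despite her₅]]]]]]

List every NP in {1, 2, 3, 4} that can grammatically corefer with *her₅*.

*her* is a pronoun, so Principle B applies: it must be free in its binding domain.
Binding domain of *her₅*: the embedded TP, whose subject is Zara₃.
*Hana₁* and the pronoun do not c-command one another → neither Principle B nor Principle C is at stake; coindexation permitted.
*[Hana₁'s agent]₂* c-commands the pronoun but from outside its binding domain, and is not c-commanded by it → coindexation permitted.
*Zara₃* c-commands the pronoun within its binding domain → coindexation would violate Principle B.
*Noor₄* and the pronoun do not c-command one another → neither Principle B nor Principle C is at stake; coindexation permitted.

{1, 2, 4}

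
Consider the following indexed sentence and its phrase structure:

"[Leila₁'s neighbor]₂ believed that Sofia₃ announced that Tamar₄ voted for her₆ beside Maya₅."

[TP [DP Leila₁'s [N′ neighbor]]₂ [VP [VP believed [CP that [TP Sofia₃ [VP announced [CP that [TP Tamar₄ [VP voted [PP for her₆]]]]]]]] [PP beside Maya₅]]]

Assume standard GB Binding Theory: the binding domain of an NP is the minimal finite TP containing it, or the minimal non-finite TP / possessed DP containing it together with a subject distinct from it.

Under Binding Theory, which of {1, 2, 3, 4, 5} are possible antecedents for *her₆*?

{1, 2, 3, 5}

*her* is a pronoun, so Principle B applies: it must be free in its binding domain.
Binding domain of *her₆*: the embedded TP, whose subject is Tamar₄.
*Leila₁* and the pronoun do not c-command one another → neither Principle B nor Principle C is at stake; coindexation permitted.
*[Leila₁'s neighbor]₂* c-commands the pronoun but from outside its binding domain, and is not c-commanded by it → coindexation permitted.
*Sofia₃* c-commands the pronoun but from outside its binding domain, and is not c-commanded by it → coindexation permitted.
*Tamar₄* c-commands the pronoun within its binding domain → coindexation would violate Principle B.
*Maya₅* and the pronoun do not c-command one another → neither Principle B nor Principle C is at stake; coindexation permitted.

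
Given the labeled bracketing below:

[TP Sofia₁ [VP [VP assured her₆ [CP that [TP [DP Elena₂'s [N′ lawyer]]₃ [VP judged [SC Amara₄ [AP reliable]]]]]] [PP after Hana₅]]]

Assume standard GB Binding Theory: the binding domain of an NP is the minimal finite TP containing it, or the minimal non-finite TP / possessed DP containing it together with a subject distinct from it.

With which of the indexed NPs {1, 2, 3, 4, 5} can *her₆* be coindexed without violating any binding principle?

{5}

*her* is a pronoun, so Principle B applies: it must be free in its binding domain.
Binding domain of *her₆*: the matrix TP, whose subject is Sofia₁.
*Sofia₁* c-commands the pronoun within its binding domain → coindexation would violate Principle B.
*Elena₂*: the pronoun c-commands this R-expression → coindexation would violate Principle C on *Elena₂*.
*[Elena₂'s lawyer]₃*: the pronoun c-commands this R-expression → coindexation would violate Principle C on *[Elena₂'s lawyer]₃*.
*Amara₄*: the pronoun c-commands this R-expression → coindexation would violate Principle C on *Amara₄*.
*Hana₅* and the pronoun do not c-command one another → neither Principle B nor Principle C is at stake; coindexation permitted.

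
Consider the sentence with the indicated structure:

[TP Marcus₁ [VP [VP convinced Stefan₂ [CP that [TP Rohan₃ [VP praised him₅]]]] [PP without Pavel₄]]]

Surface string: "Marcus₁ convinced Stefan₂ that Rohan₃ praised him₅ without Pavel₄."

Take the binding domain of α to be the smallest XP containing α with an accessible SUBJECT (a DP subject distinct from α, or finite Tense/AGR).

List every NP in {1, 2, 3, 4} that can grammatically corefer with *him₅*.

*him* is a pronoun, so Principle B applies: it must be free in its binding domain.
Binding domain of *him₅*: the embedded TP, whose subject is Rohan₃.
*Marcus₁* c-commands the pronoun but from outside its binding domain, and is not c-commanded by it → coindexation permitted.
*Stefan₂* c-commands the pronoun but from outside its binding domain, and is not c-commanded by it → coindexation permitted.
*Rohan₃* c-commands the pronoun within its binding domain → coindexation would violate Principle B.
*Pavel₄* and the pronoun do not c-command one another → neither Principle B nor Principle C is at stake; coindexation permitted.

{1, 2, 4}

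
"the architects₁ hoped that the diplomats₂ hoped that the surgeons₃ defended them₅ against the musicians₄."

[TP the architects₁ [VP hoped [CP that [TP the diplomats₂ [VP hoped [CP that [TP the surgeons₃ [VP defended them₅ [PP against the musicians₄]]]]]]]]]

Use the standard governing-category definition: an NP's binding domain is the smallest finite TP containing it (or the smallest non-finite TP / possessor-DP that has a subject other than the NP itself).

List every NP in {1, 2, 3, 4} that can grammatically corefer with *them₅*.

{1, 2}

*them* is a pronoun, so Principle B applies: it must be free in its binding domain.
Binding domain of *them₅*: the embedded TP, whose subject is the surgeons₃.
*the architects₁* c-commands the pronoun but from outside its binding domain, and is not c-commanded by it → coindexation permitted.
*the diplomats₂* c-commands the pronoun but from outside its binding domain, and is not c-commanded by it → coindexation permitted.
*the surgeons₃* c-commands the pronoun within its binding domain → coindexation would violate Principle B.
*the musicians₄*: the pronoun c-commands this R-expression → coindexation would violate Principle C on *the musicians₄*.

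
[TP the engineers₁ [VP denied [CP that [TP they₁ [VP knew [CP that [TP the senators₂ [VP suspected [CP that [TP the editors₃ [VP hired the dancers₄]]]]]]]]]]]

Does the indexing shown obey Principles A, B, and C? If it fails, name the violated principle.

grammatical

The two coindexed NPs are *the engineers₁* and *they₁*.
*they₁* is a pronoun; nothing c-commands it within its binding domain (the embedded TP.), so Principle B holds trivially.
*the engineers₁* is an R-expression; *they₁* does not c-command it, and no other NP shares its index, so Principle C is satisfied.
All principles are respected.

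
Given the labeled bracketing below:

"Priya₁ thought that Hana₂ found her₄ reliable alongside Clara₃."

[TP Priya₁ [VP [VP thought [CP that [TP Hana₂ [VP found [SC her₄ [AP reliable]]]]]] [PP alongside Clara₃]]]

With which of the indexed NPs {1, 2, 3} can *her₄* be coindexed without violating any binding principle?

{1, 3}

*her* is a pronoun, so Principle B applies: it must be free in its binding domain.
Binding domain of *her₄*: the embedded TP, whose subject is Hana₂.
*Priya₁* c-commands the pronoun but from outside its binding domain, and is not c-commanded by it → coindexation permitted.
*Hana₂* c-commands the pronoun within its binding domain → coindexation would violate Principle B.
*Clara₃* and the pronoun do not c-command one another → neither Principle B nor Principle C is at stake; coindexation permitted.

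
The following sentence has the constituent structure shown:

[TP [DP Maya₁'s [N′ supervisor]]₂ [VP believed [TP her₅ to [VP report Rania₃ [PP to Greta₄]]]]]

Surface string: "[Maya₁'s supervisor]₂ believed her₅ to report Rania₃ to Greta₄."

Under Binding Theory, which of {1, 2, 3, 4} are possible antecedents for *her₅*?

{1}

*her* is a pronoun, so Principle B applies: it must be free in its binding domain.
Binding domain of *her₅*: the matrix TP, whose subject is [Maya₁'s supervisor]₂.
*Maya₁* and the pronoun do not c-command one another → neither Principle B nor Principle C is at stake; coindexation permitted.
*[Maya₁'s supervisor]₂* c-commands the pronoun within its binding domain → coindexation would violate Principle B.
*Rania₃*: the pronoun c-commands this R-expression → coindexation would violate Principle C on *Rania₃*.
*Greta₄*: the pronoun c-commands this R-expression → coindexation would violate Principle C on *Greta₄*.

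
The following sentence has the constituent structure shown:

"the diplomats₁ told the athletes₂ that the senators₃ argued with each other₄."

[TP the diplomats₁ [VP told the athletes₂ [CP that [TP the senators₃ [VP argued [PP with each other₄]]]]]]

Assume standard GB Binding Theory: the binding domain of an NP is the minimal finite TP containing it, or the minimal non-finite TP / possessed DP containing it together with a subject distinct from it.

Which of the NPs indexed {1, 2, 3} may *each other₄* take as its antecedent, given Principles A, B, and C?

*each other* is an anaphor, so Principle A applies: it must be bound in its binding domain.
Binding domain of *each other₄*: the embedded TP, whose subject is the senators₃.
*the diplomats₁* c-commands the anaphor but is outside its binding domain → cannot satisfy Principle A.
*the athletes₂* c-commands the anaphor but is outside its binding domain → cannot satisfy Principle A.
*the senators₃* c-commands the anaphor within its binding domain → licit binder.

{3}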